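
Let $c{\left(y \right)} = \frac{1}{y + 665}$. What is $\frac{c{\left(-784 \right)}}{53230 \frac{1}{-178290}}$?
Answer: $\frac{2547}{90491} \approx 0.028146$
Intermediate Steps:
$c{\left(y \right)} = \frac{1}{665 + y}$
$\frac{c{\left(-784 \right)}}{53230 \frac{1}{-178290}} = \frac{1}{\left(665 - 784\right) \frac{53230}{-178290}} = \frac{1}{\left(-119\right) 53230 \left(- \frac{1}{178290}\right)} = - \frac{1}{119 \left(- \frac{5323}{17829}\right)} = \left(- \frac{1}{119}\right) \left(- \frac{17829}{5323}\right) = \frac{2547}{90491}$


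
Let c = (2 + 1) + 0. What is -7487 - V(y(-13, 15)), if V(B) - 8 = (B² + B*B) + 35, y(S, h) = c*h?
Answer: -11580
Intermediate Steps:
c = 3 (c = 3 + 0 = 3)
y(S, h) = 3*h
V(B) = 43 + 2*B² (V(B) = 8 + ((B² + B*B) + 35) = 8 + ((B² + B²) + 35) = 8 + (2*B² + 35) = 8 + (35 + 2*B²) = 43 + 2*B²)
-7487 - V(y(-13, 15)) = -7487 - (43 + 2*(3*15)²) = -7487 - (43 + 2*45²) = -7487 - (43 + 2*2025) = -7487 - (43 + 4050) = -7487 - 1*4093 = -7487 - 4093 = -11580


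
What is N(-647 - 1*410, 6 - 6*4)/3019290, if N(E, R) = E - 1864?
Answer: -2921/3019290 ≈ -0.00096745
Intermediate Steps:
N(E, R) = -1864 + E
N(-647 - 1*410, 6 - 6*4)/3019290 = (-1864 + (-647 - 1*410))/3019290 = (-1864 + (-647 - 410))*(1/3019290) = (-1864 - 1057)*(1/3019290) = -2921*1/3019290 = -2921/3019290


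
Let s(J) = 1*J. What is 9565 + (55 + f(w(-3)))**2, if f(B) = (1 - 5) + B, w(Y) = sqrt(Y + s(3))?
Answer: 12166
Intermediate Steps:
s(J) = J
w(Y) = sqrt(3 + Y) (w(Y) = sqrt(Y + 3) = sqrt(3 + Y))
f(B) = -4 + B
9565 + (55 + f(w(-3)))**2 = 9565 + (55 + (-4 + sqrt(3 - 3)))**2 = 9565 + (55 + (-4 + sqrt(0)))**2 = 9565 + (55 + (-4 + 0))**2 = 9565 + (55 - 4)**2 = 9565 + 51**2 = 9565 + 2601 = 12166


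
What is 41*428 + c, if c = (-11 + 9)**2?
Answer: 17552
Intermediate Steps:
c = 4 (c = (-2)**2 = 4)
41*428 + c = 41*428 + 4 = 17548 + 4 = 17552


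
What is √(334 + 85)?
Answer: √419 ≈ 20.469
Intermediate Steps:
√(334 + 85) = √419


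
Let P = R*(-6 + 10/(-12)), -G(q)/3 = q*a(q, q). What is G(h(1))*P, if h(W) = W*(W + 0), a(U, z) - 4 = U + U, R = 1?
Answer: 123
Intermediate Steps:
a(U, z) = 4 + 2*U (a(U, z) = 4 + (U + U) = 4 + 2*U)
h(W) = W² (h(W) = W*W = W²)
G(q) = -3*q*(4 + 2*q)
P = -41/6 (P = 1*(-6 + 10/(-12)) = 1*(-6 + 10*(-1/12)) = 1*(-6 - ⅚) = 1*(-41/6) = -41/6 ≈ -6.8333)
G(h(1))*P = -6*1²*(2 + 1²)*(-41/6) = -6*1*(2 + 1)*(-41/6) = -6*1*3*(-41/6) = -18*(-41/6) = 123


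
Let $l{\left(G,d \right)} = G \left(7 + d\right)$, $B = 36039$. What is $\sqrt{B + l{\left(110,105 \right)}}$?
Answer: $\sqrt{48359} \approx 219.91$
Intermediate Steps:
$\sqrt{B + l{\left(110,105 \right)}} = \sqrt{36039 + 110 \left(7 + 105\right)} = \sqrt{36039 + 110 \cdot 112} = \sqrt{36039 + 12320} = \sqrt{48359}$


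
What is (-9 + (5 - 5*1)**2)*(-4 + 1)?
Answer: 27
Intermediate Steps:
(-9 + (5 - 5*1)**2)*(-4 + 1) = (-9 + (5 - 5)**2)*(-3) = (-9 + 0**2)*(-3) = (-9 + 0)*(-3) = -9*(-3) = 27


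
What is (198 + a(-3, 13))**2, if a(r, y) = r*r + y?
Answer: 48400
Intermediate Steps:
a(r, y) = y + r**2 (a(r, y) = r**2 + y = y + r**2)
(198 + a(-3, 13))**2 = (198 + (13 + (-3)**2))**2 = (198 + (13 + 9))**2 = (198 + 22)**2 = 220**2 = 48400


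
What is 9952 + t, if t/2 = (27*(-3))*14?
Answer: 7684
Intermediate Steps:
t = -2268 (t = 2*((27*(-3))*14) = 2*(-81*14) = 2*(-1134) = -2268)
9952 + t = 9952 - 2268 = 7684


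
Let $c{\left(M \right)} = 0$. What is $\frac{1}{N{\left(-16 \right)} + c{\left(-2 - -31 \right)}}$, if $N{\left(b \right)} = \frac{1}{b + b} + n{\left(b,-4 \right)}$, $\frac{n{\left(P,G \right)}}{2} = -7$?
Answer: $- \frac{32}{449} \approx -0.07127$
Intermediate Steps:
$n{\left(P,G \right)} = -14$ ($n{\left(P,G \right)} = 2 \left(-7\right) = -14$)
$N{\left(b \right)} = -14 + \frac{1}{2 b}$ ($N{\left(b \right)} = \frac{1}{b + b} - 14 = \frac{1}{2 b} - 14 = -14 + \frac{1}{2 b}$)
$\frac{1}{N{\left(-16 \right)} + c{\left(-2 - -31 \right)}} = \frac{1}{\left(-14 + \frac{1}{2 \left(-16\right)}\right) + 0} = \frac{1}{\left(-14 + \frac{1}{2} \left(- \frac{1}{16}\right)\right) + 0} = \frac{1}{\left(-14 - \frac{1}{32}\right) + 0} = \frac{1}{- \frac{449}{32} + 0} = \frac{1}{- \frac{449}{32}} = - \frac{32}{449}$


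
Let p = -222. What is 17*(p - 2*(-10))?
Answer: -3434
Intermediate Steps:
17*(p - 2*(-10)) = 17*(-222 - 2*(-10)) = 17*(-222 + 20) = 17*(-202) = -3434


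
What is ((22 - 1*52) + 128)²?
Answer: 9604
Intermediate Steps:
((22 - 1*52) + 128)² = ((22 - 52) + 128)² = (-30 + 128)² = 98² = 9604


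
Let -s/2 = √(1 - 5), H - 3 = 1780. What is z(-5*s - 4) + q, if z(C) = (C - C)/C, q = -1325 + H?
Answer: 458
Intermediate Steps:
H = 1783 (H = 3 + 1780 = 1783)
s = -4*I (s = -2*√(1 - 5) = -4*I ≈ -4.0*I)
q = 458 (q = -1325 + 1783 = 458)
z(C) = 0 (z(C) = 0/C = 0)
z(-5*s - 4) + q = 0 + 458 = 458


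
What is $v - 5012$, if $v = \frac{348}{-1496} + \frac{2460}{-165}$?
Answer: $- \frac{1880151}{374} \approx -5027.1$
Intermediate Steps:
$v = - \frac{5663}{374}$ ($v = 348 \left(- \frac{1}{1496}\right) + 2460 \left(- \frac{1}{165}\right) = - \frac{87}{374} - \frac{164}{11} = - \frac{5663}{374} \approx -15.142$)
$v - 5012 = - \frac{5663}{374} - 5012 = - \frac{1880151}{374}$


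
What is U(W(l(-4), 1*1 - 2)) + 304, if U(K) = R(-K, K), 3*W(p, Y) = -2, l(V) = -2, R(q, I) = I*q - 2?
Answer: 2714/9 ≈ 301.56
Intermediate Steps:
R(q, I) = -2 + I*q
W(p, Y) = -2/3 (W(p, Y) = (1/3)*(-2) = -2/3)
U(K) = -2 - K**2 (U(K) = -2 + K*(-K) = -2 - K**2)
U(W(l(-4), 1*1 - 2)) + 304 = (-2 - (-2/3)**2) + 304 = (-2 - 1*4/9) + 304 = (-2 - 4/9) + 304 = -22/9 + 304 = 2714/9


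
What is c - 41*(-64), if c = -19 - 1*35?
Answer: 2570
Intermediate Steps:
c = -54 (c = -19 - 35 = -54)
c - 41*(-64) = -54 - 41*(-64) = -54 + 2624 = 2570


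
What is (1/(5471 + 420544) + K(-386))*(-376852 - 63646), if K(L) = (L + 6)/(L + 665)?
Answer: 7923356019962/13206465 ≈ 5.9996e+5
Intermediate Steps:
K(L) = (6 + L)/(665 + L)
(1/(5471 + 420544) + K(-386))*(-376852 - 63646) = (1/(5471 + 420544) + (6 - 386)/(665 - 386))*(-376852 - 63646) = (1/426015 - 380/279)*(-440498) = -17987269/13206465*(-440498) = 7923356019962/13206465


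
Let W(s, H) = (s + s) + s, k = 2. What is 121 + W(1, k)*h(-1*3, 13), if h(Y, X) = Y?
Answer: 112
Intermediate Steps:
W(s, H) = 3*s (W(s, H) = 2*s + s = 3*s)
121 + W(1, k)*h(-1*3, 13) = 121 + (3*1)*(-1*3) = 121 + 3*(-3) = 121 - 9 = 112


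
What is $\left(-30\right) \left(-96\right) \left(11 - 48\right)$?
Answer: $-106560$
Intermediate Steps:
$\left(-30\right) \left(-96\right) \left(11 - 48\right) = 2880 \left(11 - 48\right) = 2880 \left(-37\right) = -106560$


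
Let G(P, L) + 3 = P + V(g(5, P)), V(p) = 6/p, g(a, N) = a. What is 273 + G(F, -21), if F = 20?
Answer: 1456/5 ≈ 291.20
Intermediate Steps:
G(P, L) = -9/5 + P (G(P, L) = -3 + (P + 6/5) = -3 + (6/5 + P) = -9/5 + P)
273 + G(F, -21) = 273 + (-9/5 + 20) = 273 + 91/5 = 1456/5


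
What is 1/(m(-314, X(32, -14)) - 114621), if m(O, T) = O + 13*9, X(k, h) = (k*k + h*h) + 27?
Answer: -1/114818 ≈ -8.7094e-6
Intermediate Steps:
X(k, h) = 27 + h² + k² (X(k, h) = (k² + h²) + 27 = (h² + k²) + 27 = 27 + h² + k²)
m(O, T) = 117 + O (m(O, T) = O + 117 = 117 + O)
1/(m(-314, X(32, -14)) - 114621) = 1/((117 - 314) - 114621) = 1/(-197 - 114621) = 1/(-114818) = -1/114818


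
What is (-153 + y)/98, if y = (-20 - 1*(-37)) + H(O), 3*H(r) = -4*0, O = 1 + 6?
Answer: -68/49 ≈ -1.3878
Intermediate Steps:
O = 7
H(r) = 0 (H(r) = (-4*0)/3 = (⅓)*0 = 0)
y = 17 (y = (-20 - 1*(-37)) + 0 = (-20 + 37) + 0 = 17 + 0 = 17)
(-153 + y)/98 = (-153 + 17)/98 = (1/98)*(-136) = -68/49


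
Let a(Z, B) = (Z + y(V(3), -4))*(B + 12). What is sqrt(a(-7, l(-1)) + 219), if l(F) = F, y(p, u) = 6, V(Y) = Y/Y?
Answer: 4*sqrt(13) ≈ 14.422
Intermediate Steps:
V(Y) = 1
a(Z, B) = (6 + Z)*(12 + B) (a(Z, B) = (Z + 6)*(B + 12) = (6 + Z)*(12 + B))
sqrt(a(-7, l(-1)) + 219) = sqrt((72 + 6*(-1) + 12*(-7) - 1*(-7)) + 219) = sqrt((72 - 6 - 84 + 7) + 219) = sqrt(-11 + 219) = sqrt(208) = 4*sqrt(13)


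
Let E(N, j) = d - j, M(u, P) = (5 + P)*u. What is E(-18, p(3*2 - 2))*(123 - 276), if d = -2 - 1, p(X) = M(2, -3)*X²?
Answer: 10251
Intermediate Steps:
M(u, P) = u*(5 + P)
p(X) = 4*X² (p(X) = (2*(5 - 3))*X² = (2*2)*X² = 4*X²)
d = -3
E(N, j) = -3 - j
E(-18, p(3*2 - 2))*(123 - 276) = (-3 - 4*(3*2 - 2)²)*(123 - 276) = (-3 - 4*(6 - 2)²)*(-153) = (-3 - 4*4²)*(-153) = (-3 - 4*16)*(-153) = (-3 - 1*64)*(-153) = (-3 - 64)*(-153) = -67*(-153) = 10251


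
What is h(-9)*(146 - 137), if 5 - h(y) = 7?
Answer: -18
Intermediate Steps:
h(y) = -2 (h(y) = 5 - 1*7 = 5 - 7 = -2)
h(-9)*(146 - 137) = -2*(146 - 137) = -2*9 = -18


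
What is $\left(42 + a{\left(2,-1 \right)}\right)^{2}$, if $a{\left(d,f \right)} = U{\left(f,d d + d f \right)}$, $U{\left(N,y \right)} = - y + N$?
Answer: $1521$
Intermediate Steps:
$U{\left(N,y \right)} = N - y$
$a{\left(d,f \right)} = f - d^{2} - d f$ ($a{\left(d,f \right)} = f - \left(d d + d f\right) = f - \left(d^{2} + d f\right) = f - d^{2} - d f$)
$\left(42 + a{\left(2,-1 \right)}\right)^{2} = \left(42 - \left(1 + 2 \left(2 - 1\right)\right)\right)^{2} = \left(42 - \left(1 + 2 \cdot 1\right)\right)^{2} = \left(42 - 3\right)^{2} = 39^{2} = 1521$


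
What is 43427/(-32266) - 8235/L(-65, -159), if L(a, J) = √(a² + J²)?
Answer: -43427/32266 - 8235*√29506/29506 ≈ -49.287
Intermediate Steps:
L(a, J) = √(J² + a²)
43427/(-32266) - 8235/L(-65, -159) = 43427/(-32266) - 8235/√((-159)² + (-65)²) = 43427*(-1/32266) - 8235/√(25281 + 4225) = -43427/32266 - 8235*√29506/29506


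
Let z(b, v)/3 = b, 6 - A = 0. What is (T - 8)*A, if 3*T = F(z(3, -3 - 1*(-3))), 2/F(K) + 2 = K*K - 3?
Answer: -911/19 ≈ -47.947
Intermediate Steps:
A = 6 (A = 6 - 1*0 = 6 + 0 = 6)
z(b, v) = 3*b
F(K) = 2/(-5 + K²) (F(K) = 2/(-2 + (K*K - 3)) = 2/(-2 + (K² - 3)) = 2/(-2 + (-3 + K²)) = 2/(-5 + K²))
T = 1/114 (T = (2/(-5 + (3*3)²))/3 = (2/(-5 + 9²))/3 = (2/(-5 + 81))/3 = (2/76)/3 = (2*(1/76))/3 = (⅓)*(1/38) = 1/114 ≈ 0.0087719)
(T - 8)*A = (1/114 - 8)*6 = -911/114*6 = -911/19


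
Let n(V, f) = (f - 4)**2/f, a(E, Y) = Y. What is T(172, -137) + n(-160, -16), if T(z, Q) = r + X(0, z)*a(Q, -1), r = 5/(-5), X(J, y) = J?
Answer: -26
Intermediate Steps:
n(V, f) = (-4 + f)**2/f
r = -1 (r = 5*(-1/5) = -1)
T(z, Q) = -1 (T(z, Q) = -1 + 0*(-1) = -1 + 0 = -1)
T(172, -137) + n(-160, -16) = -1 + (-4 - 16)**2/(-16) = -1 - 1/16*(-20)**2 = -1 - 1/16*400 = -1 - 25 = -26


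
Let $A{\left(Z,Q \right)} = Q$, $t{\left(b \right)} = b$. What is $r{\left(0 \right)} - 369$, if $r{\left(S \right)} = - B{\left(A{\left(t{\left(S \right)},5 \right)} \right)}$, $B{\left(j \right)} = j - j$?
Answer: $-369$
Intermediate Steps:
$B{\left(j \right)} = 0$
$r{\left(S \right)} = 0$ ($r{\left(S \right)} = \left(-1\right) 0 = 0$)
$r{\left(0 \right)} - 369 = 0 - 369 = -369$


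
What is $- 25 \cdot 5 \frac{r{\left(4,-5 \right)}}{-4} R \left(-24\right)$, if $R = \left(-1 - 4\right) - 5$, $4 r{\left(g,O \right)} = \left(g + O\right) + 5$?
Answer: $7500$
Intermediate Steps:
$r{\left(g,O \right)} = \frac{5}{4} + \frac{O}{4} + \frac{g}{4}$ ($r{\left(g,O \right)} = \frac{\left(g + O\right) + 5}{4} = \frac{\left(O + g\right) + 5}{4} = \frac{5 + O + g}{4} = \frac{5}{4} + \frac{O}{4} + \frac{g}{4}$)
$R = -10$ ($R = \left(-1 - 4\right) - 5 = -5 - 5 = -10$)
$- 25 \cdot 5 \frac{r{\left(4,-5 \right)}}{-4} R \left(-24\right) = - 25 \cdot 5 \frac{\frac{5}{4} + \frac{1}{4} \left(-5\right) + \frac{1}{4} \cdot 4}{-4} \left(-10\right) \left(-24\right) = - 25 \cdot 5 \left(\frac{5}{4} - \frac{5}{4} + 1\right) \left(- \frac{1}{4}\right) \left(-10\right) \left(-24\right) = - 25 \cdot 5 \cdot 1 \left(- \frac{1}{4}\right) \left(-10\right) \left(-24\right) = - 25 \cdot 5 \left(- \frac{1}{4}\right) \left(-10\right) \left(-24\right) = - 25 \left(\left(- \frac{5}{4}\right) \left(-10\right)\right) \left(-24\right) = \left(-25\right) \frac{25}{2} \left(-24\right) = \left(- \frac{625}{2}\right) \left(-24\right) = 7500$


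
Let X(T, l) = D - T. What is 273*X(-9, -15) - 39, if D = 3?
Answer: 3237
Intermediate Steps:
X(T, l) = 3 - T
273*X(-9, -15) - 39 = 273*(3 - 1*(-9)) - 39 = 273*(3 + 9) - 39 = 273*12 - 39 = 3276 - 39 = 3237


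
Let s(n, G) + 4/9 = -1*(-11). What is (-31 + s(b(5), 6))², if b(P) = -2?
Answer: 33856/81 ≈ 417.98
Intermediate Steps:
s(n, G) = 95/9 (s(n, G) = -4/9 - 1*(-11) = -4/9 + 11 = 95/9)
(-31 + s(b(5), 6))² = (-31 + 95/9)² = (-184/9)² = 33856/81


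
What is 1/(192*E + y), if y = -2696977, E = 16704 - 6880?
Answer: -1/810769 ≈ -1.2334e-6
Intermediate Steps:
E = 9824
1/(192*E + y) = 1/(192*9824 - 2696977) = 1/(1886208 - 2696977) = 1/(-810769) = -1/810769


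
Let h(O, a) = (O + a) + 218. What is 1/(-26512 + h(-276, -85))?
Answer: -1/26655 ≈ -3.7516e-5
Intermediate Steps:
h(O, a) = 218 + O + a
1/(-26512 + h(-276, -85)) = 1/(-26512 + (218 - 276 - 85)) = 1/(-26512 - 143) = 1/(-26655) = -1/26655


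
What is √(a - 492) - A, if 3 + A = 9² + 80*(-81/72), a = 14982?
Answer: 12 + 3*√1610 ≈ 132.37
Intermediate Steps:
A = -12 (A = -3 + (9² + 80*(-81/72)) = -3 + (81 + 80*(-81*1/72)) = -3 + (81 + 80*(-9/8)) = -3 + (81 - 90) = -3 - 9 = -12)
√(a - 492) - A = √(14982 - 492) - 1*(-12) = √14490 + 12 = 3*√1610 + 12 = 12 + 3*√1610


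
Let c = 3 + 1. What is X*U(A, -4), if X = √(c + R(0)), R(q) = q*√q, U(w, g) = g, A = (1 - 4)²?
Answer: -8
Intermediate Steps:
c = 4
A = 9 (A = (-3)² = 9)
R(q) = q^(3/2)
X = 2 (X = √(4 + 0^(3/2)) = √(4 + 0) = √4 = 2)
X*U(A, -4) = 2*(-4) = -8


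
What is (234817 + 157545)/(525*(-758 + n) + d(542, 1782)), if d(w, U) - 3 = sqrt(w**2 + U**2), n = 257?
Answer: -25799959491/17294275799 - 196181*sqrt(867322)/17294275799 ≈ -1.5024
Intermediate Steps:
d(w, U) = 3 + sqrt(U**2 + w**2) (d(w, U) = 3 + sqrt(w**2 + U**2) = 3 + sqrt(U**2 + w**2))
(234817 + 157545)/(525*(-758 + n) + d(542, 1782)) = (234817 + 157545)/(525*(-758 + 257) + (3 + sqrt(1782**2 + 542**2))) = 392362/(525*(-501) + (3 + sqrt(3175524 + 293764))) = 392362/(-263025 + (3 + sqrt(3469288))) = 392362/(-263025 + (3 + 2*sqrt(867322))) = 392362/(-263022 + 2*sqrt(867322))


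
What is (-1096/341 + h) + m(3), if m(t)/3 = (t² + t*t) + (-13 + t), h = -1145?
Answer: -383357/341 ≈ -1124.2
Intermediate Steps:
m(t) = -39 + 3*t + 6*t² (m(t) = 3*((t² + t*t) + (-13 + t)) = 3*((t² + t²) + (-13 + t)) = 3*(2*t² + (-13 + t)) = 3*(-13 + t + 2*t²) = -39 + 3*t + 6*t²)
(-1096/341 + h) + m(3) = (-1096/341 - 1145) + (-39 + 3*3 + 6*3²) = (-1096*1/341 - 1145) + (-39 + 9 + 6*9) = (-1096/341 - 1145) + (-39 + 9 + 54) = -391541/341 + 24 = -383357/341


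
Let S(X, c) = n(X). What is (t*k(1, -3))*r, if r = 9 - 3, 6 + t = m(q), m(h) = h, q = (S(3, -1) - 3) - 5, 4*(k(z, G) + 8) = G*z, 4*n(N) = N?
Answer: 5565/8 ≈ 695.63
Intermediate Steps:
n(N) = N/4
S(X, c) = X/4
k(z, G) = -8 + G*z/4 (k(z, G) = -8 + (G*z)/4 = -8 + G*z/4)
q = -29/4 (q = ((¼)*3 - 3) - 5 = (¾ - 3) - 5 = -9/4 - 5 = -29/4 ≈ -7.2500)
t = -53/4 (t = -6 - 29/4 = -53/4 ≈ -13.250)
r = 6
(t*k(1, -3))*r = -53*(-8 + (¼)*(-3)*1)/4*6 = -53*(-8 - ¾)/4*6 = -53/4*(-35/4)*6 = (1855/16)*6 = 5565/8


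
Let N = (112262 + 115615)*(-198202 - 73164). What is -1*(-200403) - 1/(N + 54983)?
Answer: 12392523719844598/61838014999 ≈ 2.0040e+5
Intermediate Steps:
N = -61838069982 (N = 227877*(-271366) = -61838069982)
-1*(-200403) - 1/(N + 54983) = -1*(-200403) - 1/(-61838069982 + 54983) = 200403 - 1/(-61838014999) = 200403 - 1*(-1/61838014999) = 200403 + 1/61838014999 = 12392523719844598/61838014999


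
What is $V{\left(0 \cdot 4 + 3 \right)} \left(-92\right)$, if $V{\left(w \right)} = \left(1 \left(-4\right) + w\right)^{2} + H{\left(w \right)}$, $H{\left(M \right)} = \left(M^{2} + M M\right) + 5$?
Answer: $-2208$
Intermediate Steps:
$H{\left(M \right)} = 5 + 2 M^{2}$ ($H{\left(M \right)} = \left(M^{2} + M^{2}\right) + 5 = 2 M^{2} + 5 = 5 + 2 M^{2}$)
$V{\left(w \right)} = 5 + \left(-4 + w\right)^{2} + 2 w^{2}$ ($V{\left(w \right)} = \left(1 \left(-4\right) + w\right)^{2} + \left(5 + 2 w^{2}\right) = \left(-4 + w\right)^{2} + \left(5 + 2 w^{2}\right) = 5 + \left(-4 + w\right)^{2} + 2 w^{2}$)
$V{\left(0 \cdot 4 + 3 \right)} \left(-92\right) = \left(21 - 8 \left(0 \cdot 4 + 3\right) + 3 \left(0 \cdot 4 + 3\right)^{2}\right) \left(-92\right) = \left(21 - 8 \left(0 + 3\right) + 3 \left(0 + 3\right)^{2}\right) \left(-92\right) = \left(21 - 24 + 3 \cdot 3^{2}\right) \left(-92\right) = \left(21 - 24 + 3 \cdot 9\right) \left(-92\right) = \left(21 - 24 + 27\right) \left(-92\right) = 24 \left(-92\right) = -2208$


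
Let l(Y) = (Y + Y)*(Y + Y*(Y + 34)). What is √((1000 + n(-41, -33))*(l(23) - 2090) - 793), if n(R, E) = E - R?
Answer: √59747399 ≈ 7729.6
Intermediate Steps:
l(Y) = 2*Y*(Y + Y*(34 + Y)) (l(Y) = (2*Y)*(Y + Y*(34 + Y)) = 2*Y*(Y + Y*(34 + Y)))
√((1000 + n(-41, -33))*(l(23) - 2090) - 793) = √((1000 + (-33 - 1*(-41)))*(2*23²*(35 + 23) - 2090) - 793) = √((1000 + (-33 + 41))*(2*529*58 - 2090) - 793) = √((1000 + 8)*(61364 - 2090) - 793) = √(1008*59274 - 793) = √(59748192 - 793) = √59747399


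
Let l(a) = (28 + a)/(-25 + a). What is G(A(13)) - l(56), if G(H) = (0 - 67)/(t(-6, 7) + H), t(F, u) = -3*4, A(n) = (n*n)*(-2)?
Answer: -27323/10850 ≈ -2.5182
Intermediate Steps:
A(n) = -2*n**2 (A(n) = n**2*(-2) = -2*n**2)
t(F, u) = -12
G(H) = -67/(-12 + H) (G(H) = (0 - 67)/(-12 + H) = -67/(-12 + H))
l(a) = (28 + a)/(-25 + a)
G(A(13)) - l(56) = -67/(-12 - 2*13**2) - (28 + 56)/(-25 + 56) = -67/(-12 - 2*169) - 84/31 = -67/(-12 - 338) - 84/31 = -67/(-350) - 1*84/31 = -67*(-1/350) - 84/31 = 67/350 - 84/31 = -27323/10850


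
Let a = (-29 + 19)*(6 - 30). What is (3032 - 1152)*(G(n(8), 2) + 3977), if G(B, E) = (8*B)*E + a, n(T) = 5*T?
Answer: 9131160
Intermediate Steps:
a = 240 (a = -10*(-24) = 240)
G(B, E) = 240 + 8*B*E (G(B, E) = (8*B)*E + 240 = 8*B*E + 240 = 240 + 8*B*E)
(3032 - 1152)*(G(n(8), 2) + 3977) = (3032 - 1152)*((240 + 8*(5*8)*2) + 3977) = 1880*((240 + 8*40*2) + 3977) = 1880*((240 + 640) + 3977) = 1880*(880 + 3977) = 1880*4857 = 9131160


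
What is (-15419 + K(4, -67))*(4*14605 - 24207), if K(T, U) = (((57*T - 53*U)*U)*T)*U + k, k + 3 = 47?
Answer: 2321021860337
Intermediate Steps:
k = 44 (k = -3 + 47 = 44)
K(T, U) = 44 + T*U**2*(-53*U + 57*T) (K(T, U) = (((57*T - 53*U)*U)*T)*U + 44 = (((-53*U + 57*T)*U)*T)*U + 44 = ((U*(-53*U + 57*T))*T)*U + 44 = (T*U*(-53*U + 57*T))*U + 44 = T*U**2*(-53*U + 57*T) + 44 = 44 + T*U**2*(-53*U + 57*T))
(-15419 + K(4, -67))*(4*14605 - 24207) = (-15419 + (44 - 53*4*(-67)**3 + 57*4**2*(-67)**2))*(4*14605 - 24207) = (-15419 + (44 - 53*4*(-300763) + 57*16*4489))*(58420 - 24207) = (-15419 + (44 + 63761756 + 4093968))*34213 = (-15419 + 67855768)*34213 = 67840349*34213 = 2321021860337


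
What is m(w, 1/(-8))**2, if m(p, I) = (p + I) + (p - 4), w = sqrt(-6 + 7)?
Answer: 289/64 ≈ 4.5156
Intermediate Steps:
w = 1 (w = sqrt(1) = 1)
m(p, I) = -4 + I + 2*p (m(p, I) = (I + p) + (-4 + p) = -4 + I + 2*p)
m(w, 1/(-8))**2 = (-4 + 1/(-8) + 2*1)**2 = (-4 - 1/8 + 2)**2 = (-17/8)**2 = 289/64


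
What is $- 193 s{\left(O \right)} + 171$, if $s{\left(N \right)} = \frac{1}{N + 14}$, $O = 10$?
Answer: $\frac{3911}{24} \approx 162.96$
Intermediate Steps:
$s{\left(N \right)} = \frac{1}{14 + N}$
$- 193 s{\left(O \right)} + 171 = - \frac{193}{14 + 10} + 171 = - \frac{193}{24} + 171 = \frac{3911}{24}$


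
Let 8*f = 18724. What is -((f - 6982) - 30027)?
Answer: 69337/2 ≈ 34669.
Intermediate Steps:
f = 4681/2 (f = (⅛)*18724 = 4681/2 ≈ 2340.5)
-((f - 6982) - 30027) = -((4681/2 - 6982) - 30027) = -(-9283/2 - 30027) = -1*(-69337/2) = 69337/2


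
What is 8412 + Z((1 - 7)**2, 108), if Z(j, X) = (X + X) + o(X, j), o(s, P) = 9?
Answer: 8637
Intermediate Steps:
Z(j, X) = 9 + 2*X (Z(j, X) = (X + X) + 9 = 2*X + 9 = 9 + 2*X)
8412 + Z((1 - 7)**2, 108) = 8412 + (9 + 2*108) = 8412 + (9 + 216) = 8412 + 225 = 8637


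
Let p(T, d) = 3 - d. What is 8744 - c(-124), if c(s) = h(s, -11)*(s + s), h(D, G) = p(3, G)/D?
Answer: 8716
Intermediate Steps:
h(D, G) = (3 - G)/D
c(s) = 28 (c(s) = ((3 - 1*(-11))/s)*(s + s) = ((3 + 11)/s)*(2*s) = (14/s)*(2*s) = 28)
8744 - c(-124) = 8744 - 1*28 = 8744 - 28 = 8716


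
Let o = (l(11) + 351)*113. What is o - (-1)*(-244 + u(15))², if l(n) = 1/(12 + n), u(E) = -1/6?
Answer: 82208207/828 ≈ 99285.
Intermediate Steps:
u(E) = -⅙ (u(E) = -1*⅙ = -⅙)
o = 912362/23 (o = (1/(12 + 11) + 351)*113 = (1/23 + 351)*113 = (8074/23)*113 = 912362/23 ≈ 39668.)
o - (-1)*(-244 + u(15))² = 912362/23 - (-1)*(-244 - ⅙)² = 912362/23 - (-1)*(-1465/6)² = 912362/23 - (-1)*2146225/36 = 912362/23 - 1*(-2146225/36) = 912362/23 + 2146225/36 = 82208207/828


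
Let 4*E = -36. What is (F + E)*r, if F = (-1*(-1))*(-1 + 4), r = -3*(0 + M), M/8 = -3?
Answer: -432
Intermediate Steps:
M = -24 (M = 8*(-3) = -24)
E = -9 (E = (1/4)*(-36) = -9)
r = 72 (r = -3*(0 - 24) = -3*(-24) = 72)
F = 3 (F = 1*3 = 3)
(F + E)*r = (3 - 9)*72 = -6*72 = -432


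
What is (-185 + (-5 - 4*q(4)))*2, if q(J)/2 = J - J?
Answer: -380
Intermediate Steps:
q(J) = 0 (q(J) = 2*(J - J) = 2*0 = 0)
(-185 + (-5 - 4*q(4)))*2 = (-185 + (-5 - 4*0))*2 = (-185 + (-5 + 0))*2 = (-185 - 5)*2 = -190*2 = -380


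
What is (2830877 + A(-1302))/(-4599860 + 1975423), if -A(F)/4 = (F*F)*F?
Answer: -8831453309/2624437 ≈ -3365.1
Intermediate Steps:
A(F) = -4*F³ (A(F) = -4*F*F*F = -4*F²*F = -4*F³)
(2830877 + A(-1302))/(-4599860 + 1975423) = (2830877 - 4*(-1302)³)/(-4599860 + 1975423) = (2830877 - 4*(-2207155608))/(-2624437) = (2830877 + 8828622432)*(-1/2624437) = 8831453309*(-1/2624437) = -8831453309/2624437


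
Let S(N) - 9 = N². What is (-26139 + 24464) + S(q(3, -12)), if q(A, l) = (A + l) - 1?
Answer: -1566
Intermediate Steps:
q(A, l) = -1 + A + l
S(N) = 9 + N²
(-26139 + 24464) + S(q(3, -12)) = (-26139 + 24464) + (9 + (-1 + 3 - 12)²) = -1675 + (9 + (-10)²) = -1675 + (9 + 100) = -1675 + 109 = -1566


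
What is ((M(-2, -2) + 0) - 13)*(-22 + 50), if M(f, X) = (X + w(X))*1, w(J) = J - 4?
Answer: -588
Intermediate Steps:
w(J) = -4 + J
M(f, X) = -4 + 2*X (M(f, X) = (X + (-4 + X))*1 = (-4 + 2*X)*1 = -4 + 2*X)
((M(-2, -2) + 0) - 13)*(-22 + 50) = (((-4 + 2*(-2)) + 0) - 13)*(-22 + 50) = (((-4 - 4) + 0) - 13)*28 = ((-8 + 0) - 13)*28 = (-8 - 13)*28 = -21*28 = -588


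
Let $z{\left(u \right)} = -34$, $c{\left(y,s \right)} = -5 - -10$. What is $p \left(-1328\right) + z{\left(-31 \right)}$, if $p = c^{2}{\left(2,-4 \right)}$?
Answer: $-33234$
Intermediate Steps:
$c{\left(y,s \right)} = 5$ ($c{\left(y,s \right)} = -5 + 10 = 5$)
$p = 25$ ($p = 5^{2} = 25$)
$p \left(-1328\right) + z{\left(-31 \right)} = 25 \left(-1328\right) - 34 = -33200 - 34 = -33234$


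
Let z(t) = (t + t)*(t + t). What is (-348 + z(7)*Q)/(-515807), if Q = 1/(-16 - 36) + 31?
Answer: -74415/6705491 ≈ -0.011098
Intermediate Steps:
Q = 1611/52 (Q = 1/(-52) + 31 = -1/52 + 31 = 1611/52 ≈ 30.981)
z(t) = 4*t² (z(t) = (2*t)*(2*t) = 4*t²)
(-348 + z(7)*Q)/(-515807) = (-348 + (4*7²)*(1611/52))/(-515807) = (-348 + (4*49)*(1611/52))*(-1/515807) = (-348 + 196*(1611/52))*(-1/515807) = (-348 + 78939/13)*(-1/515807) = (74415/13)*(-1/515807) = -74415/6705491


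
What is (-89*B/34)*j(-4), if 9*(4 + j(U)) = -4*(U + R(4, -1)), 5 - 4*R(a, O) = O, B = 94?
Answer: 108758/153 ≈ 710.84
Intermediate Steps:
R(a, O) = 5/4 - O/4
j(U) = -14/3 - 4*U/9 (j(U) = -4 + (-4*(U + (5/4 - ¼*(-1))))/9 = -4 + (-4*(U + (5/4 + ¼)))/9 = -4 + (-4*(U + 3/2))/9 = -4 + (-4*(3/2 + U))/9 = -4 + (-6 - 4*U)/9 = -4 + (-⅔ - 4*U/9) = -14/3 - 4*U/9)
(-89*B/34)*j(-4) = (-8366/34)*(-14/3 - 4/9*(-4)) = (-8366/34)*(-14/3 + 16/9) = -89*47/17*(-26/9) = -4183/17*(-26/9) = 108758/153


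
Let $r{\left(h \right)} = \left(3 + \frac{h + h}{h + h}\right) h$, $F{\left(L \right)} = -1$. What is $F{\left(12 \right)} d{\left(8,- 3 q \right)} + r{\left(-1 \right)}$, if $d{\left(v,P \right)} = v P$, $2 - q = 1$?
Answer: $20$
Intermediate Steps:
$q = 1$ ($q = 2 - 1 = 1$)
$d{\left(v,P \right)} = P v$
$r{\left(h \right)} = 4 h$ ($r{\left(h \right)} = \left(3 + \frac{2 h}{2 h}\right) h = \left(3 + 2 h \frac{1}{2 h}\right) h = \left(3 + 1\right) h = 4 h$)
$F{\left(12 \right)} d{\left(8,- 3 q \right)} + r{\left(-1 \right)} = - \left(-3\right) 1 \cdot 8 + 4 \left(-1\right) = - \left(-3\right) 8 - 4 = \left(-1\right) \left(-24\right) - 4 = 24 - 4 = 20$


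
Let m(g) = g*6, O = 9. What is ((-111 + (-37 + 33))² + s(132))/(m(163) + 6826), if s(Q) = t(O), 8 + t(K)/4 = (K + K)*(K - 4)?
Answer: 13553/7804 ≈ 1.7367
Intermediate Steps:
t(K) = -32 + 8*K*(-4 + K) (t(K) = -32 + 4*((K + K)*(K - 4)) = -32 + 4*((2*K)*(-4 + K)) = -32 + 4*(2*K*(-4 + K)) = -32 + 8*K*(-4 + K))
s(Q) = 328 (s(Q) = -32 - 32*9 + 8*9² = -32 - 288 + 8*81 = -32 - 288 + 648 = 328)
m(g) = 6*g
((-111 + (-37 + 33))² + s(132))/(m(163) + 6826) = ((-111 + (-37 + 33))² + 328)/(6*163 + 6826) = ((-111 - 4)² + 328)/(978 + 6826) = ((-115)² + 328)/7804 = (13225 + 328)*(1/7804) = 13553*(1/7804) = 13553/7804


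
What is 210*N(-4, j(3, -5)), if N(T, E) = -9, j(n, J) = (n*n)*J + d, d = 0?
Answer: -1890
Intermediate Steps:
j(n, J) = J*n² (j(n, J) = (n*n)*J + 0 = n²*J + 0 = J*n² + 0 = J*n²)
210*N(-4, j(3, -5)) = 210*(-9) = -1890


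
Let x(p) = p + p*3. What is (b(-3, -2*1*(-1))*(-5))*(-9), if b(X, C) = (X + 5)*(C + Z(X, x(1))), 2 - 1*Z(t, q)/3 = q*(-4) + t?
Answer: 5850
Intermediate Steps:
x(p) = 4*p (x(p) = p + 3*p = 4*p)
Z(t, q) = 6 - 3*t + 12*q (Z(t, q) = 6 - 3*(q*(-4) + t) = 6 - 3*(-4*q + t) = 6 - 3*(t - 4*q) = 6 + (-3*t + 12*q) = 6 - 3*t + 12*q)
b(X, C) = (5 + X)*(54 + C - 3*X) (b(X, C) = (X + 5)*(C + (6 - 3*X + 12*(4*1))) = (5 + X)*(C + (6 - 3*X + 12*4)) = (5 + X)*(C + (6 - 3*X + 48)) = (5 + X)*(C + (54 - 3*X)) = (5 + X)*(54 + C - 3*X))
(b(-3, -2*1*(-1))*(-5))*(-9) = ((270 - 3*(-3)² + 5*(-2*1*(-1)) + 39*(-3) + (-2*1*(-1))*(-3))*(-5))*(-9) = ((270 - 3*9 + 5*(-2*(-1)) - 117 - 2*(-1)*(-3))*(-5))*(-9) = ((270 - 27 + 5*2 - 117 + 2*(-3))*(-5))*(-9) = ((270 - 27 + 10 - 117 - 6)*(-5))*(-9) = (130*(-5))*(-9) = -650*(-9) = 5850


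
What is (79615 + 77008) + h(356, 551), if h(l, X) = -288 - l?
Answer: 155979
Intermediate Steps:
(79615 + 77008) + h(356, 551) = (79615 + 77008) + (-288 - 1*356) = 156623 + (-288 - 356) = 156623 - 644 = 155979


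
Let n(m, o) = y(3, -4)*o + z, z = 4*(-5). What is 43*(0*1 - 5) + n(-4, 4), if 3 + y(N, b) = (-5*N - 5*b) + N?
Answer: -215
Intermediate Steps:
z = -20
y(N, b) = -3 - 5*b - 4*N (y(N, b) = -3 + ((-5*N - 5*b) + N) = -3 + (-5*b - 4*N) = -3 - 5*b - 4*N)
n(m, o) = -20 + 5*o (n(m, o) = (-3 - 5*(-4) - 4*3)*o - 20 = (-3 + 20 - 12)*o - 20 = 5*o - 20 = -20 + 5*o)
43*(0*1 - 5) + n(-4, 4) = 43*(0*1 - 5) + (-20 + 5*4) = 43*(0 - 5) + (-20 + 20) = 43*(-5) + 0 = -215 + 0 = -215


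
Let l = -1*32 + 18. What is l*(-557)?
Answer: 7798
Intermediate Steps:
l = -14 (l = -32 + 18 = -14)
l*(-557) = -14*(-557) = 7798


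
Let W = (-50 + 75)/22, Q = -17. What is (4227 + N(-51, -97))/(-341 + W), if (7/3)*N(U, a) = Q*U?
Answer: -708180/52339 ≈ -13.531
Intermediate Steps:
W = 25/22 (W = (1/22)*25 = 25/22 ≈ 1.1364)
N(U, a) = -51*U/7 (N(U, a) = 3*(-17*U)/7 = -51*U/7)
(4227 + N(-51, -97))/(-341 + W) = (4227 - 51/7*(-51))/(-341 + 25/22) = (4227 + 2601/7)/(-7477/22) = (32190/7)*(-22/7477) = -708180/52339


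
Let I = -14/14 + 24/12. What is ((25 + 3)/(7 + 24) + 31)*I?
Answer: 989/31 ≈ 31.903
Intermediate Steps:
I = 1 (I = -14*1/14 + 24*(1/12) = -1 + 2 = 1)
((25 + 3)/(7 + 24) + 31)*I = ((25 + 3)/(7 + 24) + 31)*1 = (28/31 + 31)*1 = (989/31)*1 = 989/31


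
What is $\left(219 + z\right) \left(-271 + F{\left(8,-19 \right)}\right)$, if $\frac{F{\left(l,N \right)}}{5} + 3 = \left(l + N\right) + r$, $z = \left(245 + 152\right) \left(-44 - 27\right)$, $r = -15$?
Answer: $11634688$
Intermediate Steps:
$z = -28187$ ($z = 397 \left(-71\right) = -28187$)
$F{\left(l,N \right)} = -90 + 5 N + 5 l$ ($F{\left(l,N \right)} = -15 + 5 \left(\left(l + N\right) - 15\right) = -15 + 5 \left(\left(N + l\right) - 15\right) = -15 + 5 \left(-15 + N + l\right) = -15 + \left(-75 + 5 N + 5 l\right) = -90 + 5 N + 5 l$)
$\left(219 + z\right) \left(-271 + F{\left(8,-19 \right)}\right) = \left(219 - 28187\right) \left(-271 + \left(-90 + 5 \left(-19\right) + 5 \cdot 8\right)\right) = - 27968 \left(-271 - 145\right) = \left(-27968\right) \left(-416\right) = 11634688$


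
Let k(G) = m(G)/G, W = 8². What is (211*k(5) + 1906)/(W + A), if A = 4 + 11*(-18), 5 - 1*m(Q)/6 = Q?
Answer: -953/65 ≈ -14.662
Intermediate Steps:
m(Q) = 30 - 6*Q
W = 64
A = -194 (A = 4 - 198 = -194)
k(G) = (30 - 6*G)/G
(211*k(5) + 1906)/(W + A) = (211*(-6 + 30/5) + 1906)/(64 - 194) = (211*(-6 + 30*(⅕)) + 1906)/(-130) = (211*(-6 + 6) + 1906)*(-1/130) = (211*0 + 1906)*(-1/130) = (0 + 1906)*(-1/130) = 1906*(-1/130) = -953/65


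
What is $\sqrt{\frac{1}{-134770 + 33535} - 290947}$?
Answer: $\frac{i \sqrt{2981777668739310}}{101235} \approx 539.39 i$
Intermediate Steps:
$\sqrt{\frac{1}{-134770 + 33535} - 290947} = \sqrt{\frac{1}{-101235} - 290947} = \sqrt{- \frac{1}{101235} - 290947} = \sqrt{- \frac{29454019546}{101235}} = \frac{i \sqrt{2981777668739310}}{101235}$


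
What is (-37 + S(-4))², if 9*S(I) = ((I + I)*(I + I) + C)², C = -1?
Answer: 163216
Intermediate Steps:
S(I) = (-1 + 4*I²)²/9 (S(I) = ((I + I)*(I + I) - 1)²/9 = ((2*I)*(2*I) - 1)²/9 = (4*I² - 1)²/9 = (-1 + 4*I²)²/9)
(-37 + S(-4))² = (-37 + (-1 + 4*(-4)²)²/9)² = (-37 + (-1 + 4*16)²/9)² = (-37 + (-1 + 64)²/9)² = (-37 + (⅑)*63²)² = (-37 + (⅑)*3969)² = (-37 + 441)² = 404² = 163216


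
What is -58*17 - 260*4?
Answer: -2026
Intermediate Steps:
-58*17 - 260*4 = -986 - 1*1040 = -986 - 1040 = -2026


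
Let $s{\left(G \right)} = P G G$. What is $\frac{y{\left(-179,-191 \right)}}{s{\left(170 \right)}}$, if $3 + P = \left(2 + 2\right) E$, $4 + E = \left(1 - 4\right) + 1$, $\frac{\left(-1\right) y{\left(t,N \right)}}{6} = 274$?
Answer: $\frac{137}{65025} \approx 0.0021069$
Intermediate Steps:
$y{\left(t,N \right)} = -1644$ ($y{\left(t,N \right)} = \left(-6\right) 274 = -1644$)
$E = -6$ ($E = -4 + \left(\left(1 - 4\right) + 1\right) = -4 + \left(-3 + 1\right) = -4 - 2 = -6$)
$P = -27$ ($P = -3 + \left(2 + 2\right) \left(-6\right) = -3 + 4 \left(-6\right) = -3 - 24 = -27$)
$s{\left(G \right)} = - 27 G^{2}$ ($s{\left(G \right)} = - 27 G G = - 27 G^{2}$)
$\frac{y{\left(-179,-191 \right)}}{s{\left(170 \right)}} = - \frac{1644}{\left(-27\right) 170^{2}} = - \frac{1644}{\left(-27\right) 28900} = - \frac{1644}{-780300} = \left(-1644\right) \left(- \frac{1}{780300}\right) = \frac{137}{65025}$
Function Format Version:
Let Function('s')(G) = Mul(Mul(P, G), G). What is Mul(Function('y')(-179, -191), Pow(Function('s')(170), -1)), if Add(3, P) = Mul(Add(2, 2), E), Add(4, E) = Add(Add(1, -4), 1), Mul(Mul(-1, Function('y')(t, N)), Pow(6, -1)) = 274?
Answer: Rational(137, 65025) ≈ 0.0021069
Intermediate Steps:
Function('y')(t, N) = -1644 (Function('y')(t, N) = Mul(-6, 274) = -1644)
E = -6 (E = Add(-4, Add(Add(1, -4), 1)) = Add(-4, Add(-3, 1)) = Add(-4, -2) = -6)
P = -27 (P = Add(-3, Mul(Add(2, 2), -6)) = Add(-3, Mul(4, -6)) = Add(-3, -24) = -27)
Function('s')(G) = Mul(-27, Pow(G, 2)) (Function('s')(G) = Mul(Mul(-27, G), G) = Mul(-27, Pow(G, 2)))
Mul(Function('y')(-179, -191), Pow(Function('s')(170), -1)) = Mul(-1644, Pow(Mul(-27, Pow(170, 2)), -1)) = Mul(-1644, Pow(Mul(-27, 28900), -1)) = Mul(-1644, Pow(-780300, -1)) = Mul(-1644, Rational(-1, 780300)) = Rational(137, 65025)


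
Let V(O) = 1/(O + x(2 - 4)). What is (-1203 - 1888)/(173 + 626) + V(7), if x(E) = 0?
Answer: -20838/5593 ≈ -3.7257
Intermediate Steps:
V(O) = 1/O (V(O) = 1/(O + 0) = 1/O)
(-1203 - 1888)/(173 + 626) + V(7) = (-1203 - 1888)/(173 + 626) + 1/7 = -3091/799 + 1/7 = -20838/5593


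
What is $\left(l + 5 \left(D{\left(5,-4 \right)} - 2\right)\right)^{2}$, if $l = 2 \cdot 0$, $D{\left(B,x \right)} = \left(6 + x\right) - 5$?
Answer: $625$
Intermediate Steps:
$D{\left(B,x \right)} = 1 + x$
$l = 0$
$\left(l + 5 \left(D{\left(5,-4 \right)} - 2\right)\right)^{2} = \left(0 + 5 \left(\left(1 - 4\right) - 2\right)\right)^{2} = \left(0 + 5 \left(-3 - 2\right)\right)^{2} = \left(0 + 5 \left(-5\right)\right)^{2} = \left(0 - 25\right)^{2} = \left(-25\right)^{2} = 625$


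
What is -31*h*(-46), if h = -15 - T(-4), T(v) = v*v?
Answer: -44206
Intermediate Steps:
T(v) = v²
h = -31 (h = -15 - 1*(-4)² = -15 - 1*16 = -15 - 16 = -31)
-31*h*(-46) = -31*(-31)*(-46) = 961*(-46) = -44206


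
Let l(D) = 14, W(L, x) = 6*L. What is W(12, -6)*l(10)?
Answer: 1008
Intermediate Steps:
W(12, -6)*l(10) = (6*12)*14 = 72*14 = 1008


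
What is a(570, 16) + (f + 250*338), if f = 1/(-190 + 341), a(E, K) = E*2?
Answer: 12931641/151 ≈ 85640.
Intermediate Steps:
a(E, K) = 2*E
f = 1/151 ≈ 0.0066225
a(570, 16) + (f + 250*338) = 2*570 + (1/151 + 250*338) = 1140 + (1/151 + 84500) = 1140 + 12759501/151 = 12931641/151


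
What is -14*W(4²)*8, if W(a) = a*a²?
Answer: -458752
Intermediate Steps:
W(a) = a³
-14*W(4²)*8 = -14*(4²)³*8 = -14*16³*8 = -14*4096*8 = -57344*8 = -458752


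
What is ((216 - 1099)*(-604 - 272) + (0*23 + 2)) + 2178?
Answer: 775688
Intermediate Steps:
((216 - 1099)*(-604 - 272) + (0*23 + 2)) + 2178 = (-883*(-876) + (0 + 2)) + 2178 = (773508 + 2) + 2178 = 773510 + 2178 = 775688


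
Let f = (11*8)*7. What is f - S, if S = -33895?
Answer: 34511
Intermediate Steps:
f = 616 (f = 88*7 = 616)
f - S = 616 - 1*(-33895) = 616 + 33895 = 34511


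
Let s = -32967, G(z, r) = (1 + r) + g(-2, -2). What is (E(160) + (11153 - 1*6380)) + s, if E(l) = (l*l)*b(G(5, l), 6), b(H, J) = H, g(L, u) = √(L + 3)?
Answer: 4119006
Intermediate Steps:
g(L, u) = √(3 + L)
G(z, r) = 2 + r (G(z, r) = (1 + r) + √(3 - 2) = (1 + r) + √1 = (1 + r) + 1 = 2 + r)
E(l) = l²*(2 + l) (E(l) = (l*l)*(2 + l) = l²*(2 + l))
(E(160) + (11153 - 1*6380)) + s = (160²*(2 + 160) + (11153 - 1*6380)) - 32967 = (25600*162 + (11153 - 6380)) - 32967 = (4147200 + 4773) - 32967 = 4151973 - 32967 = 4119006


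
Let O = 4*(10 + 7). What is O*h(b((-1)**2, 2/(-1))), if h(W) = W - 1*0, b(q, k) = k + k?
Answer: -272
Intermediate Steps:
b(q, k) = 2*k
h(W) = W (h(W) = W + 0 = W)
O = 68 (O = 4*17 = 68)
O*h(b((-1)**2, 2/(-1))) = 68*(2*(2/(-1))) = 68*(2*(2*(-1))) = 68*(2*(-2)) = 68*(-4) = -272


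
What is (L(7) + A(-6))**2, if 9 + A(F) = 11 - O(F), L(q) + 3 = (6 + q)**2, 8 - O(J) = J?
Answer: 23716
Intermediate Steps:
O(J) = 8 - J
L(q) = -3 + (6 + q)**2
A(F) = -6 + F (A(F) = -9 + (11 - (8 - F)) = -9 + (11 + (-8 + F)) = -9 + (3 + F) = -6 + F)
(L(7) + A(-6))**2 = ((-3 + (6 + 7)**2) + (-6 - 6))**2 = ((-3 + 13**2) - 12)**2 = ((-3 + 169) - 12)**2 = (166 - 12)**2 = 154**2 = 23716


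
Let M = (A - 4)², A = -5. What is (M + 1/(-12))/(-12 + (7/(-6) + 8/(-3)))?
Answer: -971/190 ≈ -5.1105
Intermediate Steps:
M = 81 (M = (-5 - 4)² = (-9)² = 81)
(M + 1/(-12))/(-12 + (7/(-6) + 8/(-3))) = (81 + 1/(-12))/(-12 + (7/(-6) + 8/(-3))) = (81 - 1/12)/(-12 + (7*(-⅙) + 8*(-⅓))) = 971/(12*(-12 + (-7/6 - 8/3))) = 971/(12*(-12 - 23/6)) = 971/(12*(-95/6)) = (971/12)*(-6/95) = -971/190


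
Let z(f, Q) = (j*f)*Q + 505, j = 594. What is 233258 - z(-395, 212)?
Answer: 49974313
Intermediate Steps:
z(f, Q) = 505 + 594*Q*f (z(f, Q) = (594*f)*Q + 505 = 594*Q*f + 505 = 505 + 594*Q*f)
233258 - z(-395, 212) = 233258 - (505 + 594*212*(-395)) = 233258 - (505 - 49741560) = 233258 - 1*(-49741055) = 233258 + 49741055 = 49974313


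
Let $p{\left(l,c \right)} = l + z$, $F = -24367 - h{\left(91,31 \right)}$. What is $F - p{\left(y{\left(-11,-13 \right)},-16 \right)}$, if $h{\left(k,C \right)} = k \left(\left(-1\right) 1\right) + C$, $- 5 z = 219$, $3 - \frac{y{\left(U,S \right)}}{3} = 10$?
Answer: $- \frac{121211}{5} \approx -24242.0$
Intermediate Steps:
$y{\left(U,S \right)} = -21$ ($y{\left(U,S \right)} = 9 - 30 = -21$)
$z = - \frac{219}{5}$ ($z = \left(- \frac{1}{5}\right) 219 = - \frac{219}{5} \approx -43.8$)
$h{\left(k,C \right)} = C - k$ ($h{\left(k,C \right)} = k \left(-1\right) + C = - k + C = C - k$)
$F = -24307$ ($F = -24367 - \left(31 - 91\right) = -24367 - -60 = -24367 + 60 = -24307$)
$p{\left(l,c \right)} = - \frac{219}{5} + l$ ($p{\left(l,c \right)} = l - \frac{219}{5} = - \frac{219}{5} + l$)
$F - p{\left(y{\left(-11,-13 \right)},-16 \right)} = -24307 - \left(- \frac{219}{5} - 21\right) = -24307 - - \frac{324}{5} = -24307 + \frac{324}{5} = - \frac{121211}{5}$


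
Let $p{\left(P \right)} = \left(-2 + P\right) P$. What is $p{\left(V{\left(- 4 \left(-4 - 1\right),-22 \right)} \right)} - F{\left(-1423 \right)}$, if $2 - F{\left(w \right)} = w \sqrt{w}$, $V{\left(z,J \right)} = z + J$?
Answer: $6 - 1423 i \sqrt{1423} \approx 6.0 - 53679.0 i$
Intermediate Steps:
$V{\left(z,J \right)} = J + z$
$F{\left(w \right)} = 2 - w^{\frac{3}{2}}$ ($F{\left(w \right)} = 2 - w \sqrt{w} = 2 - w^{\frac{3}{2}}$)
$p{\left(P \right)} = P \left(-2 + P\right)$
$p{\left(V{\left(- 4 \left(-4 - 1\right),-22 \right)} \right)} - F{\left(-1423 \right)} = \left(-22 - 4 \left(-4 - 1\right)\right) \left(-2 - \left(22 + 4 \left(-4 - 1\right)\right)\right) - \left(2 - \left(-1423\right)^{\frac{3}{2}}\right) = \left(-22 - -20\right) \left(-2 - 2\right) - \left(2 - - 1423 i \sqrt{1423}\right) = \left(-22 + 20\right) \left(-2 + \left(-22 + 20\right)\right) - \left(2 + 1423 i \sqrt{1423}\right) = - 2 \left(-2 - 2\right) - \left(2 + 1423 i \sqrt{1423}\right) = \left(-2\right) \left(-4\right) - \left(2 + 1423 i \sqrt{1423}\right) = 8 - \left(2 + 1423 i \sqrt{1423}\right) = 6 - 1423 i \sqrt{1423}$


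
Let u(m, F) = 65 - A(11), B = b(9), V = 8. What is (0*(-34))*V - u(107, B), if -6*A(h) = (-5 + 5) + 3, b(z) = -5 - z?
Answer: -131/2 ≈ -65.500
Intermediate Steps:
B = -14 (B = -5 - 1*9 = -5 - 9 = -14)
A(h) = -1/2 (A(h) = -((-5 + 5) + 3)/6 = -(0 + 3)/6 = -1/6*3 = -1/2)
u(m, F) = 131/2 (u(m, F) = 65 - 1*(-1/2) = 65 + 1/2 = 131/2)
(0*(-34))*V - u(107, B) = (0*(-34))*8 - 1*131/2 = 0*8 - 131/2 = 0 - 131/2 = -131/2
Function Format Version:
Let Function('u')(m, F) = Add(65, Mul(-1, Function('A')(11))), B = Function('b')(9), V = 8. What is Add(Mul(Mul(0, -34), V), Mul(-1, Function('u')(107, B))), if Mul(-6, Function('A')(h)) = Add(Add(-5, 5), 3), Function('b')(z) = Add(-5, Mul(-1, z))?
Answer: Rational(-131, 2) ≈ -65.500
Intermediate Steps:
B = -14 (B = Add(-5, Mul(-1, 9)) = Add(-5, -9) = -14)
Function('A')(h) = Rational(-1, 2) (Function('A')(h) = Mul(Rational(-1, 6), Add(Add(-5, 5), 3)) = Mul(Rational(-1, 6), Add(0, 3)) = Mul(Rational(-1, 6), 3) = Rational(-1, 2))
Function('u')(m, F) = Rational(131, 2) (Function('u')(m, F) = Add(65, Mul(-1, Rational(-1, 2))) = Add(65, Rational(1, 2)) = Rational(131, 2))
Add(Mul(Mul(0, -34), V), Mul(-1, Function('u')(107, B))) = Add(Mul(Mul(0, -34), 8), Mul(-1, Rational(131, 2))) = Add(Mul(0, 8), Rational(-131, 2)) = Add(0, Rational(-131, 2)) = Rational(-131, 2)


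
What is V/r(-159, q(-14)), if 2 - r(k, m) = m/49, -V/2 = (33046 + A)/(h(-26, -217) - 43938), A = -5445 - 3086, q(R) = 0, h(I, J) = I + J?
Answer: 24515/44181 ≈ 0.55488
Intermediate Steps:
A = -8531
V = 49030/44181 (V = -2*(33046 - 8531)/((-26 - 217) - 43938) = -49030/(-243 - 43938) = -49030/(-44181) = -49030*(-1)/44181 = -2*(-24515/44181) = 49030/44181 ≈ 1.1098)
r(k, m) = 2 - m/49
V/r(-159, q(-14)) = 49030/(44181*(2 - 1/49*0)) = 49030/(44181*(2 + 0)) = (49030/44181)/2 = (49030/44181)*(1/2) = 24515/44181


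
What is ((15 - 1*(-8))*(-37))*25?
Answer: -21275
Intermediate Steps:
((15 - 1*(-8))*(-37))*25 = ((15 + 8)*(-37))*25 = (23*(-37))*25 = -851*25 = -21275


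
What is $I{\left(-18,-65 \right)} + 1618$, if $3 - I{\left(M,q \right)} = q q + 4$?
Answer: $-2608$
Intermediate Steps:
$I{\left(M,q \right)} = -1 - q^{2}$ ($I{\left(M,q \right)} = 3 - \left(q q + 4\right) = 3 - \left(q^{2} + 4\right) = 3 - \left(4 + q^{2}\right) = -1 - q^{2}$)
$I{\left(-18,-65 \right)} + 1618 = \left(-1 - \left(-65\right)^{2}\right) + 1618 = \left(-1 - 4225\right) + 1618 = -4226 + 1618 = -2608$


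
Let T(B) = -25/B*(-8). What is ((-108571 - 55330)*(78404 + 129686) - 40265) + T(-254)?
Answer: -4331487318185/127 ≈ -3.4106e+10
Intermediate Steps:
T(B) = 200/B (T(B) = -25/B*(-8) = 200/B)
((-108571 - 55330)*(78404 + 129686) - 40265) + T(-254) = ((-108571 - 55330)*(78404 + 129686) - 40265) + 200/(-254) = (-163901*208090 - 40265) + 200*(-1/254) = (-34106159090 - 40265) - 100/127 = -34106199355 - 100/127 = -4331487318185/127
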